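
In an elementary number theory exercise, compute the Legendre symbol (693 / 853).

1

693 ≡ 1 (mod 4), so quadratic reciprocity gives (693 / 853) = (853 / 693). Reduce: 853 ≡ 160 (mod 693). Now have (160 / 693).
Factor out 2: 160 = 2^5·5. Since 693 ≡ 5 (mod 8), (2 / 693) = -1, and (2 / 693)^5 = -1. Now have -(5 / 693).
5 ≡ 1 (mod 4), so quadratic reciprocity gives (5 / 693) = (693 / 5). Reduce: 693 ≡ 3 (mod 5). Now have -(3 / 5).
5 ≡ 1 (mod 4), so quadratic reciprocity gives (3 / 5) = (5 / 3). Reduce: 5 ≡ 2 (mod 3). Now have -(2 / 3).
Factor out 2: 2 = 2. Since 3 ≡ 3 (mod 8), (2 / 3) = -1. Now have (1 / 3).
(1 / 3) = 1. Collecting the sign factors: 1.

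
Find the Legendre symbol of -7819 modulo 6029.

(-7819/6029)
  = (4239/6029)    [-7819 ≡ 4239 mod 6029]
  = (6029/4239)    [QR: 6029 ≡ 1 mod 4, sign kept]
  = (1790/4239)    [6029 ≡ 1790 mod 4239]
  = (895/4239)    [4239 ≡ 7 mod 8 ⇒ (2/4239) = +1]
  = -(4239/895)    [QR: both ≡ 3 mod 4, sign flips]
  = -(659/895)    [4239 ≡ 659 mod 895]
  = (895/659)    [QR: both ≡ 3 mod 4, sign flips]
  = (236/659)    [895 ≡ 236 mod 659]
  = (59/659)    [659 ≡ 3 mod 8 ⇒ (2/659)^2 = +1]
  = -(659/59)    [QR: both ≡ 3 mod 4, sign flips]
  = -(10/59)    [659 ≡ 10 mod 59]
  = (5/59)    [59 ≡ 3 mod 8 ⇒ (2/59) = -1]
  = (59/5)    [QR: 5 ≡ 1 mod 4, sign kept]
  = (4/5)    [59 ≡ 4 mod 5]
  = (1/5)    [5 ≡ 5 mod 8 ⇒ (2/5)^2 = +1]
  = 1    [(1/5) = 1]

1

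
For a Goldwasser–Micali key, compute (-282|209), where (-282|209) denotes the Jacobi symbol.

-1

Pull out -1: (-282|209) = (-1|209)·(282|209). Since 209 ≡ 1 (mod 4), (-1|209) = +1. Now have (282|209).
Reduce the numerator: 282 ≡ 73 (mod 209), so (282|209) = (73|209).
73 ≡ 1 (mod 4), so quadratic reciprocity gives (73|209) = (209|73). Reduce: 209 ≡ 63 (mod 73). Now have (63|73).
73 ≡ 1 (mod 4), so quadratic reciprocity gives (63|73) = (73|63). Reduce: 73 ≡ 10 (mod 63). Now have (10|63).
Factor out 2: 10 = 2·5. Since 63 ≡ 7 (mod 8), (2|63) = +1. Now have (5|63).
5 ≡ 1 (mod 4), so quadratic reciprocity gives (5|63) = (63|5). Reduce: 63 ≡ 3 (mod 5). Now have (3|5).
5 ≡ 1 (mod 4), so quadratic reciprocity gives (3|5) = (5|3). Reduce: 5 ≡ 2 (mod 3). Now have (2|3).
Factor out 2: 2 = 2. Since 3 ≡ 3 (mod 8), (2|3) = -1. Now have -(1|3).
(1|3) = 1. Collecting the sign factors: -1.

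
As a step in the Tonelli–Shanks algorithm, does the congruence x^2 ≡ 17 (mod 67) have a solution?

(17/67)
  = (67/17)    [QR: 17 ≡ 1 mod 4, sign kept]
  = (16/17)    [67 ≡ 16 mod 17]
  = (1/17)    [17 ≡ 1 mod 8 ⇒ (2/17)^4 = +1]
  = 1    [(1/17) = 1]
The Legendre symbol is 1, so x^2 ≡ 17 (mod 67) has solution.

yes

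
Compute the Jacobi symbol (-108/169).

Reduce the numerator: -108 ≡ 61 (mod 169), so (-108/169) = (61/169).
61 ≡ 1 (mod 4), so quadratic reciprocity gives (61/169) = (169/61). Reduce: 169 ≡ 47 (mod 61). Now have (47/61).
61 ≡ 1 (mod 4), so quadratic reciprocity gives (47/61) = (61/47). Reduce: 61 ≡ 14 (mod 47). Now have (14/47).
Factor out 2: 14 = 2·7. Since 47 ≡ 7 (mod 8), (2/47) = +1. Now have (7/47).
Both 7 ≡ 3 and 47 ≡ 3 (mod 4), so reciprocity gives (7/47) = -(47/7). Reduce: 47 ≡ 5 (mod 7). Now have -(5/7).
5 ≡ 1 (mod 4), so quadratic reciprocity gives (5/7) = (7/5). Reduce: 7 ≡ 2 (mod 5). Now have -(2/5).
Factor out 2: 2 = 2. Since 5 ≡ 5 (mod 8), (2/5) = -1. Now have (1/5).
(1/5) = 1. Collecting the sign factors: 1.

1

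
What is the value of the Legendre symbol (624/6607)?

(624/6607)
  = (39/6607)    [6607 ≡ 7 mod 8 ⇒ (2/6607)^4 = +1]
  = -(6607/39)    [QR: both ≡ 3 mod 4, sign flips]
  = -(16/39)    [6607 ≡ 16 mod 39]
  = -(1/39)    [39 ≡ 7 mod 8 ⇒ (2/39)^4 = +1]
  = -1    [(1/39) = 1]

-1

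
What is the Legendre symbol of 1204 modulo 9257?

1

(1204 / 9257)
  = (301 / 9257)    [9257 ≡ 1 mod 8 ⇒ (2 / 9257)^2 = +1]
  = (9257 / 301)    [QR: 301 ≡ 1 mod 4, sign kept]
  = (227 / 301)    [9257 ≡ 227 mod 301]
  = (301 / 227)    [QR: 301 ≡ 1 mod 4, sign kept]
  = (74 / 227)    [301 ≡ 74 mod 227]
  = -(37 / 227)    [227 ≡ 3 mod 8 ⇒ (2 / 227) = -1]
  = -(227 / 37)    [QR: 37 ≡ 1 mod 4, sign kept]
  = -(5 / 37)    [227 ≡ 5 mod 37]
  = -(37 / 5)    [QR: 5 ≡ 1 mod 4, sign kept]
  = -(2 / 5)    [37 ≡ 2 mod 5]
  = (1 / 5)    [5 ≡ 5 mod 8 ⇒ (2 / 5) = -1]
  = 1    [(1 / 5) = 1]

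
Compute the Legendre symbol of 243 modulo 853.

853 ≡ 1 (mod 4), so quadratic reciprocity gives (243 / 853) = (853 / 243). Reduce: 853 ≡ 124 (mod 243). Now have (124 / 243).
Factor out 2: 124 = 2^2·31. Since 243 ≡ 3 (mod 8), (2 / 243) = -1, and (2 / 243)^2 = +1. Now have (31 / 243).
Both 31 ≡ 3 and 243 ≡ 3 (mod 4), so reciprocity gives (31 / 243) = -(243 / 31). Reduce: 243 ≡ 26 (mod 31). Now have -(26 / 31).
Factor out 2: 26 = 2·13. Since 31 ≡ 7 (mod 8), (2 / 31) = +1. Now have -(13 / 31).
13 ≡ 1 (mod 4), so quadratic reciprocity gives (13 / 31) = (31 / 13). Reduce: 31 ≡ 5 (mod 13). Now have -(5 / 13).
5 ≡ 1 (mod 4), so quadratic reciprocity gives (5 / 13) = (13 / 5). Reduce: 13 ≡ 3 (mod 5). Now have -(3 / 5).
5 ≡ 1 (mod 4), so quadratic reciprocity gives (3 / 5) = (5 / 3). Reduce: 5 ≡ 2 (mod 3). Now have -(2 / 3).
Factor out 2: 2 = 2. Since 3 ≡ 3 (mod 8), (2 / 3) = -1. Now have (1 / 3).
(1 / 3) = 1. Collecting the sign factors: 1.

1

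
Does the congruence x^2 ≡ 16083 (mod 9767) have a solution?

yes

Reduce the numerator: 16083 ≡ 6316 (mod 9767), so (16083|9767) = (6316|9767).
Factor out 2: 6316 = 2^2·1579. Since 9767 ≡ 7 (mod 8), (2|9767) = +1, and (2|9767)^2 = +1. Now have (1579|9767).
Both 1579 ≡ 3 and 9767 ≡ 3 (mod 4), so reciprocity gives (1579|9767) = -(9767|1579). Reduce: 9767 ≡ 293 (mod 1579). Now have -(293|1579).
293 ≡ 1 (mod 4), so quadratic reciprocity gives (293|1579) = (1579|293). Reduce: 1579 ≡ 114 (mod 293). Now have -(114|293).
Factor out 2: 114 = 2·57. Since 293 ≡ 5 (mod 8), (2|293) = -1. Now have (57|293).
57 ≡ 1 (mod 4), so quadratic reciprocity gives (57|293) = (293|57). Reduce: 293 ≡ 8 (mod 57). Now have (8|57).
Factor out 2: 8 = 2^3. Since 57 ≡ 1 (mod 8), (2|57) = +1, and (2|57)^3 = +1. Now have (1|57).
(1|57) = 1. Collecting the sign factors: 1.
The Legendre symbol is 1, so x^2 ≡ 16083 (mod 9767) has solution.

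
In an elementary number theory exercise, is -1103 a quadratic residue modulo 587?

no

(-1103/587)
  = (71/587)    [-1103 ≡ 71 mod 587]
  = -(587/71)    [QR: both ≡ 3 mod 4, sign flips]
  = -(19/71)    [587 ≡ 19 mod 71]
  = (71/19)    [QR: both ≡ 3 mod 4, sign flips]
  = (14/19)    [71 ≡ 14 mod 19]
  = -(7/19)    [19 ≡ 3 mod 8 ⇒ (2/19) = -1]
  = (19/7)    [QR: both ≡ 3 mod 4, sign flips]
  = (5/7)    [19 ≡ 5 mod 7]
  = (7/5)    [QR: 5 ≡ 1 mod 4, sign kept]
  = (2/5)    [7 ≡ 2 mod 5]
  = -(1/5)    [5 ≡ 5 mod 8 ⇒ (2/5) = -1]
  = -1    [(1/5) = 1]
(-1103/587) = -1, and 587 is prime, so -1103 is not a quadratic residue mod 587.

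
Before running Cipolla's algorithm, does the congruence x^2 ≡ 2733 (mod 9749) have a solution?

(2733/9749)
  = (9749/2733)    [QR: 2733 ≡ 1 mod 4, sign kept]
  = (1550/2733)    [9749 ≡ 1550 mod 2733]
  = -(775/2733)    [2733 ≡ 5 mod 8 ⇒ (2/2733) = -1]
  = -(2733/775)    [QR: 2733 ≡ 1 mod 4, sign kept]
  = -(408/775)    [2733 ≡ 408 mod 775]
  = -(51/775)    [775 ≡ 7 mod 8 ⇒ (2/775)^3 = +1]
  = (775/51)    [QR: both ≡ 3 mod 4, sign flips]
  = (10/51)    [775 ≡ 10 mod 51]
  = -(5/51)    [51 ≡ 3 mod 8 ⇒ (2/51) = -1]
  = -(51/5)    [QR: 5 ≡ 1 mod 4, sign kept]
  = -(1/5)    [51 ≡ 1 mod 5]
  = -1    [(1/5) = 1]
The Legendre symbol is -1, so x^2 ≡ 2733 (mod 9749) has no solution.

no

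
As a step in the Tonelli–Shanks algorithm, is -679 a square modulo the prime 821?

Reduce the numerator: -679 ≡ 142 (mod 821), so (-679|821) = (142|821).
Factor out 2: 142 = 2·71. Since 821 ≡ 5 (mod 8), (2|821) = -1. Now have -(71|821).
821 ≡ 1 (mod 4), so quadratic reciprocity gives (71|821) = (821|71). Reduce: 821 ≡ 40 (mod 71). Now have -(40|71).
Factor out 2: 40 = 2^3·5. Since 71 ≡ 7 (mod 8), (2|71) = +1, and (2|71)^3 = +1. Now have -(5|71).
5 ≡ 1 (mod 4), so quadratic reciprocity gives (5|71) = (71|5). Reduce: 71 ≡ 1 (mod 5). Now have -(1|5).
(1|5) = 1. Collecting the sign factors: -1.
(-679|821) = -1, and 821 is prime, so -679 is not a quadratic residue mod 821.

no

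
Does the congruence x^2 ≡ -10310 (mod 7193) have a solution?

yes

Pull out -1: (-10310/7193) = (-1/7193)·(10310/7193). Since 7193 ≡ 1 (mod 4), (-1/7193) = +1. Now have (10310/7193).
Reduce the numerator: 10310 ≡ 3117 (mod 7193), so (10310/7193) = (3117/7193).
3117 ≡ 1 (mod 4), so quadratic reciprocity gives (3117/7193) = (7193/3117). Reduce: 7193 ≡ 959 (mod 3117). Now have (959/3117).
3117 ≡ 1 (mod 4), so quadratic reciprocity gives (959/3117) = (3117/959). Reduce: 3117 ≡ 240 (mod 959). Now have (240/959).
Factor out 2: 240 = 2^4·15. Since 959 ≡ 7 (mod 8), (2/959) = +1, and (2/959)^4 = +1. Now have (15/959).
Both 15 ≡ 3 and 959 ≡ 3 (mod 4), so reciprocity gives (15/959) = -(959/15). Reduce: 959 ≡ 14 (mod 15). Now have -(14/15).
Factor out 2: 14 = 2·7. Since 15 ≡ 7 (mod 8), (2/15) = +1. Now have -(7/15).
Both 7 ≡ 3 and 15 ≡ 3 (mod 4), so reciprocity gives (7/15) = -(15/7). Reduce: 15 ≡ 1 (mod 7). Now have (1/7).
(1/7) = 1. Collecting the sign factors: 1.
(-10310/7193) = 1, and 7193 is prime, so -10310 is a quadratic residue mod 7193.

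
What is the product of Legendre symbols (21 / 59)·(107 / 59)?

1

By multiplicativity, (21·107 / 59) = (21 / 59)·(107 / 59).
First factor (21 / 59):
(21 / 59)
  = (59 / 21)    [QR: 21 ≡ 1 mod 4, sign kept]
  = (17 / 21)    [59 ≡ 17 mod 21]
  = (21 / 17)    [QR: 17 ≡ 1 mod 4, sign kept]
  = (4 / 17)    [21 ≡ 4 mod 17]
  = (1 / 17)    [17 ≡ 1 mod 8 ⇒ (2 / 17)^2 = +1]
  = 1    [(1 / 17) = 1]
Second factor (107 / 59):
(107 / 59)
  = (48 / 59)    [107 ≡ 48 mod 59]
  = (3 / 59)    [59 ≡ 3 mod 8 ⇒ (2 / 59)^4 = +1]
  = -(59 / 3)    [QR: both ≡ 3 mod 4, sign flips]
  = -(2 / 3)    [59 ≡ 2 mod 3]
  = (1 / 3)    [3 ≡ 3 mod 8 ⇒ (2 / 3) = -1]
  = 1    [(1 / 3) = 1]
Product: (1)·(1) = 1.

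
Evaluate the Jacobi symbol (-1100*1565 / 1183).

By multiplicativity, (-1100·1565 / 1183) = (-1100 / 1183)·(1565 / 1183).
First factor (-1100 / 1183):
(-1100 / 1183)
  = (83 / 1183)    [-1100 ≡ 83 mod 1183]
  = -(1183 / 83)    [QR: both ≡ 3 mod 4, sign flips]
  = -(21 / 83)    [1183 ≡ 21 mod 83]
  = -(83 / 21)    [QR: 21 ≡ 1 mod 4, sign kept]
  = -(20 / 21)    [83 ≡ 20 mod 21]
  = -(5 / 21)    [21 ≡ 5 mod 8 ⇒ (2 / 21)^2 = +1]
  = -(21 / 5)    [QR: 5 ≡ 1 mod 4, sign kept]
  = -(1 / 5)    [21 ≡ 1 mod 5]
  = -1    [(1 / 5) = 1]
Second factor (1565 / 1183):
(1565 / 1183)
  = (382 / 1183)    [1565 ≡ 382 mod 1183]
  = (191 / 1183)    [1183 ≡ 7 mod 8 ⇒ (2 / 1183) = +1]
  = -(1183 / 191)    [QR: both ≡ 3 mod 4, sign flips]
  = -(37 / 191)    [1183 ≡ 37 mod 191]
  = -(191 / 37)    [QR: 37 ≡ 1 mod 4, sign kept]
  = -(6 / 37)    [191 ≡ 6 mod 37]
  = (3 / 37)    [37 ≡ 5 mod 8 ⇒ (2 / 37) = -1]
  = (37 / 3)    [QR: 37 ≡ 1 mod 4, sign kept]
  = (1 / 3)    [37 ≡ 1 mod 3]
  = 1    [(1 / 3) = 1]
Product: (-1)·(1) = -1.

-1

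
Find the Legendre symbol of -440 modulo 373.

-1

Pull out -1: (-440|373) = (-1|373)·(440|373). Since 373 ≡ 1 (mod 4), (-1|373) = +1. Now have (440|373).
Reduce the numerator: 440 ≡ 67 (mod 373), so (440|373) = (67|373).
373 ≡ 1 (mod 4), so quadratic reciprocity gives (67|373) = (373|67). Reduce: 373 ≡ 38 (mod 67). Now have (38|67).
Factor out 2: 38 = 2·19. Since 67 ≡ 3 (mod 8), (2|67) = -1. Now have -(19|67).
Both 19 ≡ 3 and 67 ≡ 3 (mod 4), so reciprocity gives (19|67) = -(67|19). Reduce: 67 ≡ 10 (mod 19). Now have (10|19).
Factor out 2: 10 = 2·5. Since 19 ≡ 3 (mod 8), (2|19) = -1. Now have -(5|19).
5 ≡ 1 (mod 4), so quadratic reciprocity gives (5|19) = (19|5). Reduce: 19 ≡ 4 (mod 5). Now have -(4|5).
Factor out 2: 4 = 2^2. Since 5 ≡ 5 (mod 8), (2|5) = -1, and (2|5)^2 = +1. Now have -(1|5).
(1|5) = 1. Collecting the sign factors: -1.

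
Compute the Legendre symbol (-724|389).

1

(-724|389)
  = (724|389)    [389 ≡ 1 mod 4 ⇒ (-1|389) = +1]
  = (335|389)    [724 ≡ 335 mod 389]
  = (389|335)    [QR: 389 ≡ 1 mod 4, sign kept]
  = (54|335)    [389 ≡ 54 mod 335]
  = (27|335)    [335 ≡ 7 mod 8 ⇒ (2|335) = +1]
  = -(335|27)    [QR: both ≡ 3 mod 4, sign flips]
  = -(11|27)    [335 ≡ 11 mod 27]
  = (27|11)    [QR: both ≡ 3 mod 4, sign flips]
  = (5|11)    [27 ≡ 5 mod 11]
  = (11|5)    [QR: 5 ≡ 1 mod 4, sign kept]
  = (1|5)    [11 ≡ 1 mod 5]
  = 1    [(1|5) = 1]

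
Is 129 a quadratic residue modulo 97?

yes

Reduce the numerator: 129 ≡ 32 (mod 97), so (129|97) = (32|97).
Factor out 2: 32 = 2^5. Since 97 ≡ 1 (mod 8), (2|97) = +1, and (2|97)^5 = +1. Now have (1|97).
(1|97) = 1. Collecting the sign factors: 1.
(129|97) = 1, and 97 is prime, so 129 is a quadratic residue mod 97.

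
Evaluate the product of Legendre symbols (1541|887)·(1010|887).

By multiplicativity, (1541·1010|887) = (1541|887)·(1010|887).
First factor (1541|887):
(1541|887)
  = (654|887)    [1541 ≡ 654 mod 887]
  = (327|887)    [887 ≡ 7 mod 8 ⇒ (2|887) = +1]
  = -(887|327)    [QR: both ≡ 3 mod 4, sign flips]
  = -(233|327)    [887 ≡ 233 mod 327]
  = -(327|233)    [QR: 233 ≡ 1 mod 4, sign kept]
  = -(94|233)    [327 ≡ 94 mod 233]
  = -(47|233)    [233 ≡ 1 mod 8 ⇒ (2|233) = +1]
  = -(233|47)    [QR: 233 ≡ 1 mod 4, sign kept]
  = -(45|47)    [233 ≡ 45 mod 47]
  = -(47|45)    [QR: 45 ≡ 1 mod 4, sign kept]
  = -(2|45)    [47 ≡ 2 mod 45]
  = (1|45)    [45 ≡ 5 mod 8 ⇒ (2|45) = -1]
  = 1    [(1|45) = 1]
Second factor (1010|887):
(1010|887)
  = (123|887)    [1010 ≡ 123 mod 887]
  = -(887|123)    [QR: both ≡ 3 mod 4, sign flips]
  = -(26|123)    [887 ≡ 26 mod 123]
  = (13|123)    [123 ≡ 3 mod 8 ⇒ (2|123) = -1]
  = (123|13)    [QR: 13 ≡ 1 mod 4, sign kept]
  = (6|13)    [123 ≡ 6 mod 13]
  = -(3|13)    [13 ≡ 5 mod 8 ⇒ (2|13) = -1]
  = -(13|3)    [QR: 13 ≡ 1 mod 4, sign kept]
  = -(1|3)    [13 ≡ 1 mod 3]
  = -1    [(1|3) = 1]
Product: (1)·(-1) = -1.

-1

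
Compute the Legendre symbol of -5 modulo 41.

1

Reduce the numerator: -5 ≡ 36 (mod 41), so (-5/41) = (36/41).
Factor out 2: 36 = 2^2·9. Since 41 ≡ 1 (mod 8), (2/41) = +1, and (2/41)^2 = +1. Now have (9/41).
9 ≡ 1 (mod 4), so quadratic reciprocity gives (9/41) = (41/9). Reduce: 41 ≡ 5 (mod 9). Now have (5/9).
5 ≡ 1 (mod 4), so quadratic reciprocity gives (5/9) = (9/5). Reduce: 9 ≡ 4 (mod 5). Now have (4/5).
Factor out 2: 4 = 2^2. Since 5 ≡ 5 (mod 8), (2/5) = -1, and (2/5)^2 = +1. Now have (1/5).
(1/5) = 1. Collecting the sign factors: 1.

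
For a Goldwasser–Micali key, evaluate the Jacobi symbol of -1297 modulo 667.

1

Pull out -1: (-1297 / 667) = (-1 / 667)·(1297 / 667). Since 667 ≡ 3 (mod 4), (-1 / 667) = -1. Now have -(1297 / 667).
Reduce the numerator: 1297 ≡ 630 (mod 667), so (1297 / 667) = (630 / 667).
Factor out 2: 630 = 2·315. Since 667 ≡ 3 (mod 8), (2 / 667) = -1. Now have (315 / 667).
Both 315 ≡ 3 and 667 ≡ 3 (mod 4), so reciprocity gives (315 / 667) = -(667 / 315). Reduce: 667 ≡ 37 (mod 315). Now have -(37 / 315).
37 ≡ 1 (mod 4), so quadratic reciprocity gives (37 / 315) = (315 / 37). Reduce: 315 ≡ 19 (mod 37). Now have -(19 / 37).
37 ≡ 1 (mod 4), so quadratic reciprocity gives (19 / 37) = (37 / 19). Reduce: 37 ≡ 18 (mod 19). Now have -(18 / 19).
Factor out 2: 18 = 2·9. Since 19 ≡ 3 (mod 8), (2 / 19) = -1. Now have (9 / 19).
9 ≡ 1 (mod 4), so quadratic reciprocity gives (9 / 19) = (19 / 9). Reduce: 19 ≡ 1 (mod 9). Now have (1 / 9).
(1 / 9) = 1. Collecting the sign factors: 1.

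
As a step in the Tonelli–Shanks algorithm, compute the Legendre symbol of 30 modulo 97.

Factor out 2: 30 = 2·15. Since 97 ≡ 1 (mod 8), (2|97) = +1. Now have (15|97).
97 ≡ 1 (mod 4), so quadratic reciprocity gives (15|97) = (97|15). Reduce: 97 ≡ 7 (mod 15). Now have (7|15).
Both 7 ≡ 3 and 15 ≡ 3 (mod 4), so reciprocity gives (7|15) = -(15|7). Reduce: 15 ≡ 1 (mod 7). Now have -(1|7).
(1|7) = 1. Collecting the sign factors: -1.

-1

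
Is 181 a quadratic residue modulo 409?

no

181 ≡ 1 (mod 4), so quadratic reciprocity gives (181|409) = (409|181). Reduce: 409 ≡ 47 (mod 181). Now have (47|181).
181 ≡ 1 (mod 4), so quadratic reciprocity gives (47|181) = (181|47). Reduce: 181 ≡ 40 (mod 47). Now have (40|47).
Factor out 2: 40 = 2^3·5. Since 47 ≡ 7 (mod 8), (2|47) = +1, and (2|47)^3 = +1. Now have (5|47).
5 ≡ 1 (mod 4), so quadratic reciprocity gives (5|47) = (47|5). Reduce: 47 ≡ 2 (mod 5). Now have (2|5).
Factor out 2: 2 = 2. Since 5 ≡ 5 (mod 8), (2|5) = -1. Now have -(1|5).
(1|5) = 1. Collecting the sign factors: -1.
(181|409) = -1, and 409 is prime, so 181 is not a quadratic residue mod 409.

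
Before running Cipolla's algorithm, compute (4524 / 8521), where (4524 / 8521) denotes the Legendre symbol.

(4524 / 8521)
  = (1131 / 8521)    [8521 ≡ 1 mod 8 ⇒ (2 / 8521)^2 = +1]
  = (8521 / 1131)    [QR: 8521 ≡ 1 mod 4, sign kept]
  = (604 / 1131)    [8521 ≡ 604 mod 1131]
  = (151 / 1131)    [1131 ≡ 3 mod 8 ⇒ (2 / 1131)^2 = +1]
  = -(1131 / 151)    [QR: both ≡ 3 mod 4, sign flips]
  = -(74 / 151)    [1131 ≡ 74 mod 151]
  = -(37 / 151)    [151 ≡ 7 mod 8 ⇒ (2 / 151) = +1]
  = -(151 / 37)    [QR: 37 ≡ 1 mod 4, sign kept]
  = -(3 / 37)    [151 ≡ 3 mod 37]
  = -(37 / 3)    [QR: 37 ≡ 1 mod 4, sign kept]
  = -(1 / 3)    [37 ≡ 1 mod 3]
  = -1    [(1 / 3) = 1]

-1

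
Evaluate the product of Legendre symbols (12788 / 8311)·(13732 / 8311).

1

By multiplicativity, (12788·13732 / 8311) = (12788 / 8311)·(13732 / 8311).
First factor (12788 / 8311):
(12788 / 8311)
  = (4477 / 8311)    [12788 ≡ 4477 mod 8311]
  = (8311 / 4477)    [QR: 4477 ≡ 1 mod 4, sign kept]
  = (3834 / 4477)    [8311 ≡ 3834 mod 4477]
  = -(1917 / 4477)    [4477 ≡ 5 mod 8 ⇒ (2 / 4477) = -1]
  = -(4477 / 1917)    [QR: 1917 ≡ 1 mod 4, sign kept]
  = -(643 / 1917)    [4477 ≡ 643 mod 1917]
  = -(1917 / 643)    [QR: 1917 ≡ 1 mod 4, sign kept]
  = -(631 / 643)    [1917 ≡ 631 mod 643]
  = (643 / 631)    [QR: both ≡ 3 mod 4, sign flips]
  = (12 / 631)    [643 ≡ 12 mod 631]
  = (3 / 631)    [631 ≡ 7 mod 8 ⇒ (2 / 631)^2 = +1]
  = -(631 / 3)    [QR: both ≡ 3 mod 4, sign flips]
  = -(1 / 3)    [631 ≡ 1 mod 3]
  = -1    [(1 / 3) = 1]
Second factor (13732 / 8311):
(13732 / 8311)
  = (5421 / 8311)    [13732 ≡ 5421 mod 8311]
  = (8311 / 5421)    [QR: 5421 ≡ 1 mod 4, sign kept]
  = (2890 / 5421)    [8311 ≡ 2890 mod 5421]
  = -(1445 / 5421)    [5421 ≡ 5 mod 8 ⇒ (2 / 5421) = -1]
  = -(5421 / 1445)    [QR: 1445 ≡ 1 mod 4, sign kept]
  = -(1086 / 1445)    [5421 ≡ 1086 mod 1445]
  = (543 / 1445)    [1445 ≡ 5 mod 8 ⇒ (2 / 1445) = -1]
  = (1445 / 543)    [QR: 1445 ≡ 1 mod 4, sign kept]
  = (359 / 543)    [1445 ≡ 359 mod 543]
  = -(543 / 359)    [QR: both ≡ 3 mod 4, sign flips]
  = -(184 / 359)    [543 ≡ 184 mod 359]
  = -(23 / 359)    [359 ≡ 7 mod 8 ⇒ (2 / 359)^3 = +1]
  = (359 / 23)    [QR: both ≡ 3 mod 4, sign flips]
  = (14 / 23)    [359 ≡ 14 mod 23]
  = (7 / 23)    [23 ≡ 7 mod 8 ⇒ (2 / 23) = +1]
  = -(23 / 7)    [QR: both ≡ 3 mod 4, sign flips]
  = -(2 / 7)    [23 ≡ 2 mod 7]
  = -(1 / 7)    [7 ≡ 7 mod 8 ⇒ (2 / 7) = +1]
  = -1    [(1 / 7) = 1]
Product: (-1)·(-1) = 1.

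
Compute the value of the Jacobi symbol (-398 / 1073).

Pull out -1: (-398 / 1073) = (-1 / 1073)·(398 / 1073). Since 1073 ≡ 1 (mod 4), (-1 / 1073) = +1. Now have (398 / 1073).
Factor out 2: 398 = 2·199. Since 1073 ≡ 1 (mod 8), (2 / 1073) = +1. Now have (199 / 1073).
1073 ≡ 1 (mod 4), so quadratic reciprocity gives (199 / 1073) = (1073 / 199). Reduce: 1073 ≡ 78 (mod 199). Now have (78 / 199).
Factor out 2: 78 = 2·39. Since 199 ≡ 7 (mod 8), (2 / 199) = +1. Now have (39 / 199).
Both 39 ≡ 3 and 199 ≡ 3 (mod 4), so reciprocity gives (39 / 199) = -(199 / 39). Reduce: 199 ≡ 4 (mod 39). Now have -(4 / 39).
Factor out 2: 4 = 2^2. Since 39 ≡ 7 (mod 8), (2 / 39) = +1, and (2 / 39)^2 = +1. Now have -(1 / 39).
(1 / 39) = 1. Collecting the sign factors: -1.

-1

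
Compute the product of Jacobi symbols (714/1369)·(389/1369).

By multiplicativity, (714·389/1369) = (714/1369)·(389/1369).
First factor (714/1369):
Factor out 2: 714 = 2·357. Since 1369 ≡ 1 (mod 8), (2/1369) = +1. Now have (357/1369).
357 ≡ 1 (mod 4), so quadratic reciprocity gives (357/1369) = (1369/357). Reduce: 1369 ≡ 298 (mod 357). Now have (298/357).
Factor out 2: 298 = 2·149. Since 357 ≡ 5 (mod 8), (2/357) = -1. Now have -(149/357).
149 ≡ 1 (mod 4), so quadratic reciprocity gives (149/357) = (357/149). Reduce: 357 ≡ 59 (mod 149). Now have -(59/149).
149 ≡ 1 (mod 4), so quadratic reciprocity gives (59/149) = (149/59). Reduce: 149 ≡ 31 (mod 59). Now have -(31/59).
Both 31 ≡ 3 and 59 ≡ 3 (mod 4), so reciprocity gives (31/59) = -(59/31). Reduce: 59 ≡ 28 (mod 31). Now have (28/31).
Factor out 2: 28 = 2^2·7. Since 31 ≡ 7 (mod 8), (2/31) = +1, and (2/31)^2 = +1. Now have (7/31).
Both 7 ≡ 3 and 31 ≡ 3 (mod 4), so reciprocity gives (7/31) = -(31/7). Reduce: 31 ≡ 3 (mod 7). Now have -(3/7).
Both 3 ≡ 3 and 7 ≡ 3 (mod 4), so reciprocity gives (3/7) = -(7/3). Reduce: 7 ≡ 1 (mod 3). Now have (1/3).
(1/3) = 1. Collecting the sign factors: 1.
Second factor (389/1369):
389 ≡ 1 (mod 4), so quadratic reciprocity gives (389/1369) = (1369/389). Reduce: 1369 ≡ 202 (mod 389). Now have (202/389).
Factor out 2: 202 = 2·101. Since 389 ≡ 5 (mod 8), (2/389) = -1. Now have -(101/389).
101 ≡ 1 (mod 4), so quadratic reciprocity gives (101/389) = (389/101). Reduce: 389 ≡ 86 (mod 101). Now have -(86/101).
Factor out 2: 86 = 2·43. Since 101 ≡ 5 (mod 8), (2/101) = -1. Now have (43/101).
101 ≡ 1 (mod 4), so quadratic reciprocity gives (43/101) = (101/43). Reduce: 101 ≡ 15 (mod 43). Now have (15/43).
Both 15 ≡ 3 and 43 ≡ 3 (mod 4), so reciprocity gives (15/43) = -(43/15). Reduce: 43 ≡ 13 (mod 15). Now have -(13/15).
13 ≡ 1 (mod 4), so quadratic reciprocity gives (13/15) = (15/13). Reduce: 15 ≡ 2 (mod 13). Now have -(2/13).
Factor out 2: 2 = 2. Since 13 ≡ 5 (mod 8), (2/13) = -1. Now have (1/13).
(1/13) = 1. Collecting the sign factors: 1.
Product: (1)·(1) = 1.

1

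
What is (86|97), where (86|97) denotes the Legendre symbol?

1

Factor out 2: 86 = 2·43. Since 97 ≡ 1 (mod 8), (2|97) = +1. Now have (43|97).
97 ≡ 1 (mod 4), so quadratic reciprocity gives (43|97) = (97|43). Reduce: 97 ≡ 11 (mod 43). Now have (11|43).
Both 11 ≡ 3 and 43 ≡ 3 (mod 4), so reciprocity gives (11|43) = -(43|11). Reduce: 43 ≡ 10 (mod 11). Now have -(10|11).
Factor out 2: 10 = 2·5. Since 11 ≡ 3 (mod 8), (2|11) = -1. Now have (5|11).
5 ≡ 1 (mod 4), so quadratic reciprocity gives (5|11) = (11|5). Reduce: 11 ≡ 1 (mod 5). Now have (1|5).
(1|5) = 1. Collecting the sign factors: 1.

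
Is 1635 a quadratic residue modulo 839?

(1635/839)
  = (796/839)    [1635 ≡ 796 mod 839]
  = (199/839)    [839 ≡ 7 mod 8 ⇒ (2/839)^2 = +1]
  = -(839/199)    [QR: both ≡ 3 mod 4, sign flips]
  = -(43/199)    [839 ≡ 43 mod 199]
  = (199/43)    [QR: both ≡ 3 mod 4, sign flips]
  = (27/43)    [199 ≡ 27 mod 43]
  = -(43/27)    [QR: both ≡ 3 mod 4, sign flips]
  = -(16/27)    [43 ≡ 16 mod 27]
  = -(1/27)    [27 ≡ 3 mod 8 ⇒ (2/27)^4 = +1]
  = -1    [(1/27) = 1]
The Legendre symbol is -1, so x^2 ≡ 1635 (mod 839) has no solution.

no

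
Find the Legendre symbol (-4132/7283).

1

Pull out -1: (-4132/7283) = (-1/7283)·(4132/7283). Since 7283 ≡ 3 (mod 4), (-1/7283) = -1. Now have -(4132/7283).
Factor out 2: 4132 = 2^2·1033. Since 7283 ≡ 3 (mod 8), (2/7283) = -1, and (2/7283)^2 = +1. Now have -(1033/7283).
1033 ≡ 1 (mod 4), so quadratic reciprocity gives (1033/7283) = (7283/1033). Reduce: 7283 ≡ 52 (mod 1033). Now have -(52/1033).
Factor out 2: 52 = 2^2·13. Since 1033 ≡ 1 (mod 8), (2/1033) = +1, and (2/1033)^2 = +1. Now have -(13/1033).
13 ≡ 1 (mod 4), so quadratic reciprocity gives (13/1033) = (1033/13). Reduce: 1033 ≡ 6 (mod 13). Now have -(6/13).
Factor out 2: 6 = 2·3. Since 13 ≡ 5 (mod 8), (2/13) = -1. Now have (3/13).
13 ≡ 1 (mod 4), so quadratic reciprocity gives (3/13) = (13/3). Reduce: 13 ≡ 1 (mod 3). Now have (1/3).
(1/3) = 1. Collecting the sign factors: 1.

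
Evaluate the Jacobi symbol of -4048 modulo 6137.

1

Reduce the numerator: -4048 ≡ 2089 (mod 6137), so (-4048|6137) = (2089|6137).
2089 ≡ 1 (mod 4), so quadratic reciprocity gives (2089|6137) = (6137|2089). Reduce: 6137 ≡ 1959 (mod 2089). Now have (1959|2089).
2089 ≡ 1 (mod 4), so quadratic reciprocity gives (1959|2089) = (2089|1959). Reduce: 2089 ≡ 130 (mod 1959). Now have (130|1959).
Factor out 2: 130 = 2·65. Since 1959 ≡ 7 (mod 8), (2|1959) = +1. Now have (65|1959).
65 ≡ 1 (mod 4), so quadratic reciprocity gives (65|1959) = (1959|65). Reduce: 1959 ≡ 9 (mod 65). Now have (9|65).
9 ≡ 1 (mod 4), so quadratic reciprocity gives (9|65) = (65|9). Reduce: 65 ≡ 2 (mod 9). Now have (2|9).
Factor out 2: 2 = 2. Since 9 ≡ 1 (mod 8), (2|9) = +1. Now have (1|9).
(1|9) = 1. Collecting the sign factors: 1.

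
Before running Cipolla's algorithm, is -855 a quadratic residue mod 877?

yes

(-855|877)
  = (22|877)    [-855 ≡ 22 mod 877]
  = -(11|877)    [877 ≡ 5 mod 8 ⇒ (2|877) = -1]
  = -(877|11)    [QR: 877 ≡ 1 mod 4, sign kept]
  = -(8|11)    [877 ≡ 8 mod 11]
  = (1|11)    [11 ≡ 3 mod 8 ⇒ (2|11)^3 = -1]
  = 1    [(1|11) = 1]
(-855|877) = 1, and 877 is prime, so -855 is a quadratic residue mod 877.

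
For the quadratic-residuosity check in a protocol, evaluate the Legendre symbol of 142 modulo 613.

Factor out 2: 142 = 2·71. Since 613 ≡ 5 (mod 8), (2/613) = -1. Now have -(71/613).
613 ≡ 1 (mod 4), so quadratic reciprocity gives (71/613) = (613/71). Reduce: 613 ≡ 45 (mod 71). Now have -(45/71).
45 ≡ 1 (mod 4), so quadratic reciprocity gives (45/71) = (71/45). Reduce: 71 ≡ 26 (mod 45). Now have -(26/45).
Factor out 2: 26 = 2·13. Since 45 ≡ 5 (mod 8), (2/45) = -1. Now have (13/45).
13 ≡ 1 (mod 4), so quadratic reciprocity gives (13/45) = (45/13). Reduce: 45 ≡ 6 (mod 13). Now have (6/13).
Factor out 2: 6 = 2·3. Since 13 ≡ 5 (mod 8), (2/13) = -1. Now have -(3/13).
13 ≡ 1 (mod 4), so quadratic reciprocity gives (3/13) = (13/3). Reduce: 13 ≡ 1 (mod 3). Now have -(1/3).
(1/3) = 1. Collecting the sign factors: -1.

-1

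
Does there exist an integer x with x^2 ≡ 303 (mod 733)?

733 ≡ 1 (mod 4), so quadratic reciprocity gives (303|733) = (733|303). Reduce: 733 ≡ 127 (mod 303). Now have (127|303).
Both 127 ≡ 3 and 303 ≡ 3 (mod 4), so reciprocity gives (127|303) = -(303|127). Reduce: 303 ≡ 49 (mod 127). Now have -(49|127).
49 ≡ 1 (mod 4), so quadratic reciprocity gives (49|127) = (127|49). Reduce: 127 ≡ 29 (mod 49). Now have -(29|49).
29 ≡ 1 (mod 4), so quadratic reciprocity gives (29|49) = (49|29). Reduce: 49 ≡ 20 (mod 29). Now have -(20|29).
Factor out 2: 20 = 2^2·5. Since 29 ≡ 5 (mod 8), (2|29) = -1, and (2|29)^2 = +1. Now have -(5|29).
5 ≡ 1 (mod 4), so quadratic reciprocity gives (5|29) = (29|5). Reduce: 29 ≡ 4 (mod 5). Now have -(4|5).
Factor out 2: 4 = 2^2. Since 5 ≡ 5 (mod 8), (2|5) = -1, and (2|5)^2 = +1. Now have -(1|5).
(1|5) = 1. Collecting the sign factors: -1.
(303|733) = -1, and 733 is prime, so 303 is not a quadratic residue mod 733.

no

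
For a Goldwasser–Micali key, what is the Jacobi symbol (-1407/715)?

(-1407/715)
  = (23/715)    [-1407 ≡ 23 mod 715]
  = -(715/23)    [QR: both ≡ 3 mod 4, sign flips]
  = -(2/23)    [715 ≡ 2 mod 23]
  = -(1/23)    [23 ≡ 7 mod 8 ⇒ (2/23) = +1]
  = -1    [(1/23) = 1]

-1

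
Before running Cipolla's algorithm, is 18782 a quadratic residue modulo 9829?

no

(18782|9829)
  = (8953|9829)    [18782 ≡ 8953 mod 9829]
  = (9829|8953)    [QR: 8953 ≡ 1 mod 4, sign kept]
  = (876|8953)    [9829 ≡ 876 mod 8953]
  = (219|8953)    [8953 ≡ 1 mod 8 ⇒ (2|8953)^2 = +1]
  = (8953|219)    [QR: 8953 ≡ 1 mod 4, sign kept]
  = (193|219)    [8953 ≡ 193 mod 219]
  = (219|193)    [QR: 193 ≡ 1 mod 4, sign kept]
  = (26|193)    [219 ≡ 26 mod 193]
  = (13|193)    [193 ≡ 1 mod 8 ⇒ (2|193) = +1]
  = (193|13)    [QR: 13 ≡ 1 mod 4, sign kept]
  = (11|13)    [193 ≡ 11 mod 13]
  = (13|11)    [QR: 13 ≡ 1 mod 4, sign kept]
  = (2|11)    [13 ≡ 2 mod 11]
  = -(1|11)    [11 ≡ 3 mod 8 ⇒ (2|11) = -1]
  = -1    [(1|11) = 1]
(18782|9829) = -1, and 9829 is prime, so 18782 is not a quadratic residue mod 9829.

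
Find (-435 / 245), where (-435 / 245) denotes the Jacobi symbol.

0

Reduce the numerator: -435 ≡ 55 (mod 245), so (-435 / 245) = (55 / 245).
245 ≡ 1 (mod 4), so quadratic reciprocity gives (55 / 245) = (245 / 55). Reduce: 245 ≡ 25 (mod 55). Now have (25 / 55).
25 ≡ 1 (mod 4), so quadratic reciprocity gives (25 / 55) = (55 / 25). Reduce: 55 ≡ 5 (mod 25). Now have (5 / 25).
5 ≡ 1 (mod 4), so quadratic reciprocity gives (5 / 25) = (25 / 5). Reduce: 25 ≡ 0 (mod 5). Now have (0 / 5).
The numerator is now 0 with denominator 5 > 1: the symbol is 0.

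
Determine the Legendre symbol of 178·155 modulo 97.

-1

By multiplicativity, (178·155|97) = (178|97)·(155|97).
First factor (178|97):
Reduce the numerator: 178 ≡ 81 (mod 97), so (178|97) = (81|97).
81 ≡ 1 (mod 4), so quadratic reciprocity gives (81|97) = (97|81). Reduce: 97 ≡ 16 (mod 81). Now have (16|81).
Factor out 2: 16 = 2^4. Since 81 ≡ 1 (mod 8), (2|81) = +1, and (2|81)^4 = +1. Now have (1|81).
(1|81) = 1. Collecting the sign factors: 1.
Second factor (155|97):
Reduce the numerator: 155 ≡ 58 (mod 97), so (155|97) = (58|97).
Factor out 2: 58 = 2·29. Since 97 ≡ 1 (mod 8), (2|97) = +1. Now have (29|97).
29 ≡ 1 (mod 4), so quadratic reciprocity gives (29|97) = (97|29). Reduce: 97 ≡ 10 (mod 29). Now have (10|29).
Factor out 2: 10 = 2·5. Since 29 ≡ 5 (mod 8), (2|29) = -1. Now have -(5|29).
5 ≡ 1 (mod 4), so quadratic reciprocity gives (5|29) = (29|5). Reduce: 29 ≡ 4 (mod 5). Now have -(4|5).
Factor out 2: 4 = 2^2. Since 5 ≡ 5 (mod 8), (2|5) = -1, and (2|5)^2 = +1. Now have -(1|5).
(1|5) = 1. Collecting the sign factors: -1.
Product: (1)·(-1) = -1.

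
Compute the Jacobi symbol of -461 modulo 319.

-1

(-461/319)
  = -(461/319)    [319 ≡ 3 mod 4 ⇒ (-1/319) = -1]
  = -(142/319)    [461 ≡ 142 mod 319]
  = -(71/319)    [319 ≡ 7 mod 8 ⇒ (2/319) = +1]
  = (319/71)    [QR: both ≡ 3 mod 4, sign flips]
  = (35/71)    [319 ≡ 35 mod 71]
  = -(71/35)    [QR: both ≡ 3 mod 4, sign flips]
  = -(1/35)    [71 ≡ 1 mod 35]
  = -1    [(1/35) = 1]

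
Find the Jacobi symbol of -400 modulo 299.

-1

(-400/299)
  = (198/299)    [-400 ≡ 198 mod 299]
  = -(99/299)    [299 ≡ 3 mod 8 ⇒ (2/299) = -1]
  = (299/99)    [QR: both ≡ 3 mod 4, sign flips]
  = (2/99)    [299 ≡ 2 mod 99]
  = -(1/99)    [99 ≡ 3 mod 8 ⇒ (2/99) = -1]
  = -1    [(1/99) = 1]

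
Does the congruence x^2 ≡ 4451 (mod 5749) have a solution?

yes

(4451/5749)
  = (5749/4451)    [QR: 5749 ≡ 1 mod 4, sign kept]
  = (1298/4451)    [5749 ≡ 1298 mod 4451]
  = -(649/4451)    [4451 ≡ 3 mod 8 ⇒ (2/4451) = -1]
  = -(4451/649)    [QR: 649 ≡ 1 mod 4, sign kept]
  = -(557/649)    [4451 ≡ 557 mod 649]
  = -(649/557)    [QR: 557 ≡ 1 mod 4, sign kept]
  = -(92/557)    [649 ≡ 92 mod 557]
  = -(23/557)    [557 ≡ 5 mod 8 ⇒ (2/557)^2 = +1]
  = -(557/23)    [QR: 557 ≡ 1 mod 4, sign kept]
  = -(5/23)    [557 ≡ 5 mod 23]
  = -(23/5)    [QR: 5 ≡ 1 mod 4, sign kept]
  = -(3/5)    [23 ≡ 3 mod 5]
  = -(5/3)    [QR: 5 ≡ 1 mod 4, sign kept]
  = -(2/3)    [5 ≡ 2 mod 3]
  = (1/3)    [3 ≡ 3 mod 8 ⇒ (2/3) = -1]
  = 1    [(1/3) = 1]
(4451/5749) = 1, and 5749 is prime, so 4451 is a quadratic residue mod 5749.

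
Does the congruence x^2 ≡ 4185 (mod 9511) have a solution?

4185 ≡ 1 (mod 4), so quadratic reciprocity gives (4185|9511) = (9511|4185). Reduce: 9511 ≡ 1141 (mod 4185). Now have (1141|4185).
1141 ≡ 1 (mod 4), so quadratic reciprocity gives (1141|4185) = (4185|1141). Reduce: 4185 ≡ 762 (mod 1141). Now have (762|1141).
Factor out 2: 762 = 2·381. Since 1141 ≡ 5 (mod 8), (2|1141) = -1. Now have -(381|1141).
381 ≡ 1 (mod 4), so quadratic reciprocity gives (381|1141) = (1141|381). Reduce: 1141 ≡ 379 (mod 381). Now have -(379|381).
381 ≡ 1 (mod 4), so quadratic reciprocity gives (379|381) = (381|379). Reduce: 381 ≡ 2 (mod 379). Now have -(2|379).
Factor out 2: 2 = 2. Since 379 ≡ 3 (mod 8), (2|379) = -1. Now have (1|379).
(1|379) = 1. Collecting the sign factors: 1.
(4185|9511) = 1, and 9511 is prime, so 4185 is a quadratic residue mod 9511.

yes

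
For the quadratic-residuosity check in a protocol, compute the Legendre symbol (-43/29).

-1

Pull out -1: (-43/29) = (-1/29)·(43/29). Since 29 ≡ 1 (mod 4), (-1/29) = +1. Now have (43/29).
Reduce the numerator: 43 ≡ 14 (mod 29), so (43/29) = (14/29).
Factor out 2: 14 = 2·7. Since 29 ≡ 5 (mod 8), (2/29) = -1. Now have -(7/29).
29 ≡ 1 (mod 4), so quadratic reciprocity gives (7/29) = (29/7). Reduce: 29 ≡ 1 (mod 7). Now have -(1/7).
(1/7) = 1. Collecting the sign factors: -1.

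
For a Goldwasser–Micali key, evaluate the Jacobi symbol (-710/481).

(-710/481)
  = (252/481)    [-710 ≡ 252 mod 481]
  = (63/481)    [481 ≡ 1 mod 8 ⇒ (2/481)^2 = +1]
  = (481/63)    [QR: 481 ≡ 1 mod 4, sign kept]
  = (40/63)    [481 ≡ 40 mod 63]
  = (5/63)    [63 ≡ 7 mod 8 ⇒ (2/63)^3 = +1]
  = (63/5)    [QR: 5 ≡ 1 mod 4, sign kept]
  = (3/5)    [63 ≡ 3 mod 5]
  = (5/3)    [QR: 5 ≡ 1 mod 4, sign kept]
  = (2/3)    [5 ≡ 2 mod 3]
  = -(1/3)    [3 ≡ 3 mod 8 ⇒ (2/3) = -1]
  = -1    [(1/3) = 1]

-1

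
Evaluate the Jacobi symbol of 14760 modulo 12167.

-1

(14760 / 12167)
  = (2593 / 12167)    [14760 ≡ 2593 mod 12167]
  = (12167 / 2593)    [QR: 2593 ≡ 1 mod 4, sign kept]
  = (1795 / 2593)    [12167 ≡ 1795 mod 2593]
  = (2593 / 1795)    [QR: 2593 ≡ 1 mod 4, sign kept]
  = (798 / 1795)    [2593 ≡ 798 mod 1795]
  = -(399 / 1795)    [1795 ≡ 3 mod 8 ⇒ (2 / 1795) = -1]
  = (1795 / 399)    [QR: both ≡ 3 mod 4, sign flips]
  = (199 / 399)    [1795 ≡ 199 mod 399]
  = -(399 / 199)    [QR: both ≡ 3 mod 4, sign flips]
  = -(1 / 199)    [399 ≡ 1 mod 199]
  = -1    [(1 / 199) = 1]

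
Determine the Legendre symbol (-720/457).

Reduce the numerator: -720 ≡ 194 (mod 457), so (-720/457) = (194/457).
Factor out 2: 194 = 2·97. Since 457 ≡ 1 (mod 8), (2/457) = +1. Now have (97/457).
97 ≡ 1 (mod 4), so quadratic reciprocity gives (97/457) = (457/97). Reduce: 457 ≡ 69 (mod 97). Now have (69/97).
69 ≡ 1 (mod 4), so quadratic reciprocity gives (69/97) = (97/69). Reduce: 97 ≡ 28 (mod 69). Now have (28/69).
Factor out 2: 28 = 2^2·7. Since 69 ≡ 5 (mod 8), (2/69) = -1, and (2/69)^2 = +1. Now have (7/69).
69 ≡ 1 (mod 4), so quadratic reciprocity gives (7/69) = (69/7). Reduce: 69 ≡ 6 (mod 7). Now have (6/7).
Factor out 2: 6 = 2·3. Since 7 ≡ 7 (mod 8), (2/7) = +1. Now have (3/7).
Both 3 ≡ 3 and 7 ≡ 3 (mod 4), so reciprocity gives (3/7) = -(7/3). Reduce: 7 ≡ 1 (mod 3). Now have -(1/3).
(1/3) = 1. Collecting the sign factors: -1.

-1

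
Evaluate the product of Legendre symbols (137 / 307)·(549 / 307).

By multiplicativity, (137·549 / 307) = (137 / 307)·(549 / 307).
First factor (137 / 307):
(137 / 307)
  = (307 / 137)    [QR: 137 ≡ 1 mod 4, sign kept]
  = (33 / 137)    [307 ≡ 33 mod 137]
  = (137 / 33)    [QR: 33 ≡ 1 mod 4, sign kept]
  = (5 / 33)    [137 ≡ 5 mod 33]
  = (33 / 5)    [QR: 5 ≡ 1 mod 4, sign kept]
  = (3 / 5)    [33 ≡ 3 mod 5]
  = (5 / 3)    [QR: 5 ≡ 1 mod 4, sign kept]
  = (2 / 3)    [5 ≡ 2 mod 3]
  = -(1 / 3)    [3 ≡ 3 mod 8 ⇒ (2 / 3) = -1]
  = -1    [(1 / 3) = 1]
Second factor (549 / 307):
(549 / 307)
  = (242 / 307)    [549 ≡ 242 mod 307]
  = -(121 / 307)    [307 ≡ 3 mod 8 ⇒ (2 / 307) = -1]
  = -(307 / 121)    [QR: 121 ≡ 1 mod 4, sign kept]
  = -(65 / 121)    [307 ≡ 65 mod 121]
  = -(121 / 65)    [QR: 65 ≡ 1 mod 4, sign kept]
  = -(56 / 65)    [121 ≡ 56 mod 65]
  = -(7 / 65)    [65 ≡ 1 mod 8 ⇒ (2 / 65)^3 = +1]
  = -(65 / 7)    [QR: 65 ≡ 1 mod 4, sign kept]
  = -(2 / 7)    [65 ≡ 2 mod 7]
  = -(1 / 7)    [7 ≡ 7 mod 8 ⇒ (2 / 7) = +1]
  = -1    [(1 / 7) = 1]
Product: (-1)·(-1) = 1.

1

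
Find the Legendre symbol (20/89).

Factor out 2: 20 = 2^2·5. Since 89 ≡ 1 (mod 8), (2/89) = +1, and (2/89)^2 = +1. Now have (5/89).
5 ≡ 1 (mod 4), so quadratic reciprocity gives (5/89) = (89/5). Reduce: 89 ≡ 4 (mod 5). Now have (4/5).
Factor out 2: 4 = 2^2. Since 5 ≡ 5 (mod 8), (2/5) = -1, and (2/5)^2 = +1. Now have (1/5).
(1/5) = 1. Collecting the sign factors: 1.

1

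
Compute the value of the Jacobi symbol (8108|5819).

(8108|5819)
  = (2289|5819)    [8108 ≡ 2289 mod 5819]
  = (5819|2289)    [QR: 2289 ≡ 1 mod 4, sign kept]
  = (1241|2289)    [5819 ≡ 1241 mod 2289]
  = (2289|1241)    [QR: 1241 ≡ 1 mod 4, sign kept]
  = (1048|1241)    [2289 ≡ 1048 mod 1241]
  = (131|1241)    [1241 ≡ 1 mod 8 ⇒ (2|1241)^3 = +1]
  = (1241|131)    [QR: 1241 ≡ 1 mod 4, sign kept]
  = (62|131)    [1241 ≡ 62 mod 131]
  = -(31|131)    [131 ≡ 3 mod 8 ⇒ (2|131) = -1]
  = (131|31)    [QR: both ≡ 3 mod 4, sign flips]
  = (7|31)    [131 ≡ 7 mod 31]
  = -(31|7)    [QR: both ≡ 3 mod 4, sign flips]
  = -(3|7)    [31 ≡ 3 mod 7]
  = (7|3)    [QR: both ≡ 3 mod 4, sign flips]
  = (1|3)    [7 ≡ 1 mod 3]
  = 1    [(1|3) = 1]

1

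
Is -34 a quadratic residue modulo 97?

no

(-34|97)
  = (63|97)    [-34 ≡ 63 mod 97]
  = (97|63)    [QR: 97 ≡ 1 mod 4, sign kept]
  = (34|63)    [97 ≡ 34 mod 63]
  = (17|63)    [63 ≡ 7 mod 8 ⇒ (2|63) = +1]
  = (63|17)    [QR: 17 ≡ 1 mod 4, sign kept]
  = (12|17)    [63 ≡ 12 mod 17]
  = (3|17)    [17 ≡ 1 mod 8 ⇒ (2|17)^2 = +1]
  = (17|3)    [QR: 17 ≡ 1 mod 4, sign kept]
  = (2|3)    [17 ≡ 2 mod 3]
  = -(1|3)    [3 ≡ 3 mod 8 ⇒ (2|3) = -1]
  = -1    [(1|3) = 1]
The Legendre symbol is -1, so x^2 ≡ -34 (mod 97) has no solution.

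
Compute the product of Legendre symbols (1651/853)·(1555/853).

1

By multiplicativity, (1651·1555/853) = (1651/853)·(1555/853).
First factor (1651/853):
(1651/853)
  = (798/853)    [1651 ≡ 798 mod 853]
  = -(399/853)    [853 ≡ 5 mod 8 ⇒ (2/853) = -1]
  = -(853/399)    [QR: 853 ≡ 1 mod 4, sign kept]
  = -(55/399)    [853 ≡ 55 mod 399]
  = (399/55)    [QR: both ≡ 3 mod 4, sign flips]
  = (14/55)    [399 ≡ 14 mod 55]
  = (7/55)    [55 ≡ 7 mod 8 ⇒ (2/55) = +1]
  = -(55/7)    [QR: both ≡ 3 mod 4, sign flips]
  = -(6/7)    [55 ≡ 6 mod 7]
  = -(3/7)    [7 ≡ 7 mod 8 ⇒ (2/7) = +1]
  = (7/3)    [QR: both ≡ 3 mod 4, sign flips]
  = (1/3)    [7 ≡ 1 mod 3]
  = 1    [(1/3) = 1]
Second factor (1555/853):
(1555/853)
  = (702/853)    [1555 ≡ 702 mod 853]
  = -(351/853)    [853 ≡ 5 mod 8 ⇒ (2/853) = -1]
  = -(853/351)    [QR: 853 ≡ 1 mod 4, sign kept]
  = -(151/351)    [853 ≡ 151 mod 351]
  = (351/151)    [QR: both ≡ 3 mod 4, sign flips]
  = (49/151)    [351 ≡ 49 mod 151]
  = (151/49)    [QR: 49 ≡ 1 mod 4, sign kept]
  = (4/49)    [151 ≡ 4 mod 49]
  = (1/49)    [49 ≡ 1 mod 8 ⇒ (2/49)^2 = +1]
  = 1    [(1/49) = 1]
Product: (1)·(1) = 1.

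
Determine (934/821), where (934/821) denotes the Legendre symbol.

1

Reduce the numerator: 934 ≡ 113 (mod 821), so (934/821) = (113/821).
113 ≡ 1 (mod 4), so quadratic reciprocity gives (113/821) = (821/113). Reduce: 821 ≡ 30 (mod 113). Now have (30/113).
Factor out 2: 30 = 2·15. Since 113 ≡ 1 (mod 8), (2/113) = +1. Now have (15/113).
113 ≡ 1 (mod 4), so quadratic reciprocity gives (15/113) = (113/15). Reduce: 113 ≡ 8 (mod 15). Now have (8/15).
Factor out 2: 8 = 2^3. Since 15 ≡ 7 (mod 8), (2/15) = +1, and (2/15)^3 = +1. Now have (1/15).
(1/15) = 1. Collecting the sign factors: 1.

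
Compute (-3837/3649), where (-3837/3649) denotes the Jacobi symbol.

-1

Pull out -1: (-3837/3649) = (-1/3649)·(3837/3649). Since 3649 ≡ 1 (mod 4), (-1/3649) = +1. Now have (3837/3649).
Reduce the numerator: 3837 ≡ 188 (mod 3649), so (3837/3649) = (188/3649).
Factor out 2: 188 = 2^2·47. Since 3649 ≡ 1 (mod 8), (2/3649) = +1, and (2/3649)^2 = +1. Now have (47/3649).
3649 ≡ 1 (mod 4), so quadratic reciprocity gives (47/3649) = (3649/47). Reduce: 3649 ≡ 30 (mod 47). Now have (30/47).
Factor out 2: 30 = 2·15. Since 47 ≡ 7 (mod 8), (2/47) = +1. Now have (15/47).
Both 15 ≡ 3 and 47 ≡ 3 (mod 4), so reciprocity gives (15/47) = -(47/15). Reduce: 47 ≡ 2 (mod 15). Now have -(2/15).
Factor out 2: 2 = 2. Since 15 ≡ 7 (mod 8), (2/15) = +1. Now have -(1/15).
(1/15) = 1. Collecting the sign factors: -1.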